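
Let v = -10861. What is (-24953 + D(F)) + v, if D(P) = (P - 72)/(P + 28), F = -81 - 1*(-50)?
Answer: -107339/3 ≈ -35780.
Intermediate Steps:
F = -31 (F = -81 + 50 = -31)
D(P) = (-72 + P)/(28 + P)
(-24953 + D(F)) + v = (-24953 + (-72 - 31)/(28 - 31)) - 10861 = (-24953 - 103/(-3)) - 10861 = (-24953 - ⅓*(-103)) - 10861 = (-24953 + 103/3) - 10861 = -74756/3 - 10861 = -107339/3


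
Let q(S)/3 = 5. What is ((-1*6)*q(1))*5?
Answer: -450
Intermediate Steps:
q(S) = 15 (q(S) = 3*5 = 15)
((-1*6)*q(1))*5 = (-1*6*15)*5 = -6*15*5 = -90*5 = -450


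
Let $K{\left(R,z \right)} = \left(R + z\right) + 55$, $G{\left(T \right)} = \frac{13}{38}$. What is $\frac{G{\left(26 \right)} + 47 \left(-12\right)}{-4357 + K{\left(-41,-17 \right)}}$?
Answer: $\frac{21419}{165680} \approx 0.12928$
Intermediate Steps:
$G{\left(T \right)} = \frac{13}{38}$ ($G{\left(T \right)} = 13 \cdot \frac{1}{38} = \frac{13}{38}$)
$K{\left(R,z \right)} = 55 + R + z$
$\frac{G{\left(26 \right)} + 47 \left(-12\right)}{-4357 + K{\left(-41,-17 \right)}} = \frac{\frac{13}{38} + 47 \left(-12\right)}{-4357 - 3} = \frac{\frac{13}{38} - 564}{-4357 - 3} = - \frac{21419}{38 \left(-4360\right)} = \left(- \frac{21419}{38}\right) \left(- \frac{1}{4360}\right) = \frac{21419}{165680}$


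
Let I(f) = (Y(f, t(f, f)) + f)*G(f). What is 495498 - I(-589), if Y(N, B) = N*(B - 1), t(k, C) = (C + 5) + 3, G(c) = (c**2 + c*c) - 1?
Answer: -237438139271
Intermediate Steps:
G(c) = -1 + 2*c**2 (G(c) = (c**2 + c**2) - 1 = 2*c**2 - 1 = -1 + 2*c**2)
t(k, C) = 8 + C (t(k, C) = (5 + C) + 3 = 8 + C)
Y(N, B) = N*(-1 + B)
I(f) = (-1 + 2*f**2)*(f + f*(7 + f)) (I(f) = (f*(-1 + (8 + f)) + f)*(-1 + 2*f**2) = (f*(7 + f) + f)*(-1 + 2*f**2) = (f + f*(7 + f))*(-1 + 2*f**2) = (-1 + 2*f**2)*(f + f*(7 + f)))
495498 - I(-589) = 495498 - (-589)*(-1 + 2*(-589)**2)*(8 - 589) = 495498 - (-589)*(-1 + 2*346921)*(-581) = 495498 - (-589)*(-1 + 693842)*(-581) = 495498 - (-589)*693841*(-581) = 495498 - 1*237438634769 = 495498 - 237438634769 = -237438139271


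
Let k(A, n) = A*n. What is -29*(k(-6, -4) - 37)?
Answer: 377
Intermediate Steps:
-29*(k(-6, -4) - 37) = -29*(-6*(-4) - 37) = -29*(24 - 37) = -29*(-13) = 377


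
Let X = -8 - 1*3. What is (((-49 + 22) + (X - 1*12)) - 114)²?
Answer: 26896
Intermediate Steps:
X = -11 (X = -8 - 3 = -11)
(((-49 + 22) + (X - 1*12)) - 114)² = (((-49 + 22) + (-11 - 1*12)) - 114)² = ((-27 + (-11 - 12)) - 114)² = ((-27 - 23) - 114)² = (-50 - 114)² = (-164)² = 26896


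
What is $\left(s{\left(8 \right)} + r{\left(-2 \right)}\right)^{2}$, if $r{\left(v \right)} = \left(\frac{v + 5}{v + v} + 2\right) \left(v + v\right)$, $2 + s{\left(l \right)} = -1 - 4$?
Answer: $144$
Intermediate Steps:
$s{\left(l \right)} = -7$ ($s{\left(l \right)} = -2 - 5 = -7$)
$r{\left(v \right)} = 2 v \left(2 + \frac{5 + v}{2 v}\right)$ ($r{\left(v \right)} = \left(\frac{5 + v}{2 v} + 2\right) 2 v = \left(2 + \frac{5 + v}{2 v}\right) 2 v = 2 v \left(2 + \frac{5 + v}{2 v}\right)$)
$\left(s{\left(8 \right)} + r{\left(-2 \right)}\right)^{2} = \left(-7 + \left(5 + 5 \left(-2\right)\right)\right)^{2} = \left(-7 + \left(5 - 10\right)\right)^{2} = \left(-7 - 5\right)^{2} = \left(-12\right)^{2} = 144$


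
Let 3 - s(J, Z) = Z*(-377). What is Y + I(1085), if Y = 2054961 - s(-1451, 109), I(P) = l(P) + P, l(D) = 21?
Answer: 2014971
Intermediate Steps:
s(J, Z) = 3 + 377*Z (s(J, Z) = 3 - Z*(-377) = 3 - (-377)*Z = 3 + 377*Z)
I(P) = 21 + P
Y = 2013865 (Y = 2054961 - (3 + 377*109) = 2054961 - (3 + 41093) = 2054961 - 1*41096 = 2054961 - 41096 = 2013865)
Y + I(1085) = 2013865 + (21 + 1085) = 2013865 + 1106 = 2014971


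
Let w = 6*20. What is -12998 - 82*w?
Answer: -22838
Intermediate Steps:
w = 120
-12998 - 82*w = -12998 - 82*120 = -12998 - 1*9840 = -12998 - 9840 = -22838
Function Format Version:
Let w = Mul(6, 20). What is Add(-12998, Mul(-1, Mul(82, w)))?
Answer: -22838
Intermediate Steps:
w = 120
Add(-12998, Mul(-1, Mul(82, w))) = Add(-12998, Mul(-1, Mul(82, 120))) = Add(-12998, Mul(-1, 9840)) = Add(-12998, -9840) = -22838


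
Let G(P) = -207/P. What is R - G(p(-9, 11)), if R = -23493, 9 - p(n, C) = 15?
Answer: -47055/2 ≈ -23528.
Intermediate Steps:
p(n, C) = -6 (p(n, C) = 9 - 1*15 = 9 - 15 = -6)
R - G(p(-9, 11)) = -23493 - (-207)/(-6) = -23493 - (-207)*(-1)/6 = -23493 - 1*69/2 = -23493 - 69/2 = -47055/2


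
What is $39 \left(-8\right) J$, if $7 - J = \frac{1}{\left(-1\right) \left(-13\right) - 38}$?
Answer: $- \frac{54912}{25} \approx -2196.5$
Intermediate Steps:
$J = \frac{176}{25}$ ($J = 7 - \frac{1}{\left(-1\right) \left(-13\right) - 38} = 7 - \frac{1}{13 - 38} = 7 - \frac{1}{-25} = 7 - - \frac{1}{25} = 7 + \frac{1}{25} = \frac{176}{25} \approx 7.04$)
$39 \left(-8\right) J = 39 \left(-8\right) \frac{176}{25} = \left(-312\right) \frac{176}{25} = - \frac{54912}{25}$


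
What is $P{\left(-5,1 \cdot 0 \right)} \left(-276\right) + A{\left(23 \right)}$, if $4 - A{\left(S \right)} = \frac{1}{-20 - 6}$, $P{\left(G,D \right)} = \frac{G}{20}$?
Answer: $\frac{1899}{26} \approx 73.038$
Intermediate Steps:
$P{\left(G,D \right)} = \frac{G}{20}$ ($P{\left(G,D \right)} = G \frac{1}{20} = \frac{G}{20}$)
$A{\left(S \right)} = \frac{105}{26}$ ($A{\left(S \right)} = 4 - \frac{1}{-20 - 6} = 4 - \frac{1}{-26} = 4 - - \frac{1}{26} = 4 + \frac{1}{26} = \frac{105}{26}$)
$P{\left(-5,1 \cdot 0 \right)} \left(-276\right) + A{\left(23 \right)} = \frac{1}{20} \left(-5\right) \left(-276\right) + \frac{105}{26} = \left(- \frac{1}{4}\right) \left(-276\right) + \frac{105}{26} = 69 + \frac{105}{26} = \frac{1899}{26}$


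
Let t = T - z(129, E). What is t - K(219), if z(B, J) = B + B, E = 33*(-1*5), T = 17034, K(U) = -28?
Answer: 16804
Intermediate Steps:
E = -165 (E = 33*(-5) = -165)
z(B, J) = 2*B
t = 16776 (t = 17034 - 2*129 = 17034 - 1*258 = 17034 - 258 = 16776)
t - K(219) = 16776 - 1*(-28) = 16776 + 28 = 16804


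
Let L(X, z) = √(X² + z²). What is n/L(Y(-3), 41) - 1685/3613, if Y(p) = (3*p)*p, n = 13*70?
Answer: -1685/3613 + 91*√2410/241 ≈ 18.070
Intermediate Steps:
n = 910
Y(p) = 3*p²
n/L(Y(-3), 41) - 1685/3613 = 910/(√((3*(-3)²)² + 41²)) - 1685/3613 = 910/(√((3*9)² + 1681)) - 1685*1/3613 = 910/(√(27² + 1681)) - 1685/3613 = 910/(√(729 + 1681)) - 1685/3613 = 910/(√2410) - 1685/3613 = 910*(√2410/2410) - 1685/3613 = 91*√2410/241 - 1685/3613 = -1685/3613 + 91*√2410/241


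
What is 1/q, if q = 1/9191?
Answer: 9191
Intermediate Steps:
q = 1/9191 ≈ 0.00010880
1/q = 1/(1/9191) = 9191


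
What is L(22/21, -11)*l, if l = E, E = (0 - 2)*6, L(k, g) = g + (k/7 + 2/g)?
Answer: 71356/539 ≈ 132.39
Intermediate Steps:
L(k, g) = g + 2/g + k/7 (L(k, g) = g + (k*(⅐) + 2/g) = g + (k/7 + 2/g) = g + (2/g + k/7) = g + 2/g + k/7)
E = -12 (E = -2*6 = -12)
l = -12
L(22/21, -11)*l = (-11 + 2/(-11) + (22/21)/7)*(-12) = (-11 + 2*(-1/11) + (22*(1/21))/7)*(-12) = (-11 - 2/11 + (⅐)*(22/21))*(-12) = (-11 - 2/11 + 22/147)*(-12) = -17839/1617*(-12) = 71356/539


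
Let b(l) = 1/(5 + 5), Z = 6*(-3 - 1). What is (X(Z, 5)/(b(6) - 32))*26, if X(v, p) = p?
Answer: -1300/319 ≈ -4.0752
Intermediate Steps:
Z = -24 (Z = 6*(-4) = -24)
b(l) = 1/10
(X(Z, 5)/(b(6) - 32))*26 = (5/(1/10 - 32))*26 = (5/(-319/10))*26 = (5*(-10/319))*26 = -50/319*26 = -1300/319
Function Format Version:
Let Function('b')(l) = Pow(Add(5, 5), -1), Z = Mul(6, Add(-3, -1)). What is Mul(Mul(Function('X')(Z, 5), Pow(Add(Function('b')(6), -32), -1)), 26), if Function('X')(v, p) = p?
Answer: Rational(-1300, 319) ≈ -4.0752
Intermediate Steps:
Z = -24 (Z = Mul(6, -4) = -24)
Function('b')(l) = Rational(1, 10) (Function('b')(l) = Pow(10, -1) = Rational(1, 10))
Mul(Mul(Function('X')(Z, 5), Pow(Add(Function('b')(6), -32), -1)), 26) = Mul(Mul(5, Pow(Add(Rational(1, 10), -32), -1)), 26) = Mul(Mul(5, Pow(Rational(-319, 10), -1)), 26) = Mul(Mul(5, Rational(-10, 319)), 26) = Mul(Rational(-50, 319), 26) = Rational(-1300, 319)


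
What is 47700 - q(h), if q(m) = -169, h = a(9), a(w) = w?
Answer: 47869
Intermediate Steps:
h = 9
47700 - q(h) = 47700 - 1*(-169) = 47700 + 169 = 47869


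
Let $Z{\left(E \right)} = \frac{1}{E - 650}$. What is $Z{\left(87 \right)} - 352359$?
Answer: $- \frac{198378118}{563} \approx -3.5236 \cdot 10^{5}$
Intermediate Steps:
$Z{\left(E \right)} = \frac{1}{-650 + E}$
$Z{\left(87 \right)} - 352359 = \frac{1}{-650 + 87} - 352359 = \frac{1}{-563} - 352359 = - \frac{1}{563} - 352359 = - \frac{198378118}{563}$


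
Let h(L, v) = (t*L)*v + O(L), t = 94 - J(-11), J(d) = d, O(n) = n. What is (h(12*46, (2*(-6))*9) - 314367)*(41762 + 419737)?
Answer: -3033661369005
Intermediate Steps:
t = 105 (t = 94 - 1*(-11) = 94 + 11 = 105)
h(L, v) = L + 105*L*v (h(L, v) = (105*L)*v + L = 105*L*v + L = L + 105*L*v)
(h(12*46, (2*(-6))*9) - 314367)*(41762 + 419737) = ((12*46)*(1 + 105*((2*(-6))*9)) - 314367)*(41762 + 419737) = (552*(1 + 105*(-12*9)) - 314367)*461499 = (552*(1 + 105*(-108)) - 314367)*461499 = (552*(1 - 11340) - 314367)*461499 = (552*(-11339) - 314367)*461499 = (-6259128 - 314367)*461499 = -6573495*461499 = -3033661369005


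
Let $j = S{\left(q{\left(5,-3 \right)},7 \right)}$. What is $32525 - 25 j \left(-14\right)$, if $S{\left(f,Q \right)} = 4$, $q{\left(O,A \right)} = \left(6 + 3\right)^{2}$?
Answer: $33925$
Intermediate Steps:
$q{\left(O,A \right)} = 81$ ($q{\left(O,A \right)} = 9^{2} = 81$)
$j = 4$
$32525 - 25 j \left(-14\right) = 32525 - 25 \cdot 4 \left(-14\right) = 32525 - 100 \left(-14\right) = 32525 - -1400 = 32525 + 1400 = 33925$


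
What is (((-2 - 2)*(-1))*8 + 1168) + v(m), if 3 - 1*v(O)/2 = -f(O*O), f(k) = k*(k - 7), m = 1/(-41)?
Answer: 3407844234/2825761 ≈ 1206.0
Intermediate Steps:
m = -1/41 ≈ -0.024390
f(k) = k*(-7 + k)
v(O) = 6 + 2*O²*(-7 + O²) (v(O) = 6 - (-2)*(O*O)*(-7 + O*O) = 6 - (-2)*O²*(-7 + O²) = 6 + 2*O²*(-7 + O²))
(((-2 - 2)*(-1))*8 + 1168) + v(m) = (((-2 - 2)*(-1))*8 + 1168) + (6 + 2*(-1/41)²*(-7 + (-1/41)²)) = (-4*(-1)*8 + 1168) + (6 + 2*(1/1681)*(-7 + 1/1681)) = (4*8 + 1168) + (6 + 2*(1/1681)*(-11766/1681)) = (32 + 1168) + (6 - 23532/2825761) = 1200 + 16931034/2825761 = 3407844234/2825761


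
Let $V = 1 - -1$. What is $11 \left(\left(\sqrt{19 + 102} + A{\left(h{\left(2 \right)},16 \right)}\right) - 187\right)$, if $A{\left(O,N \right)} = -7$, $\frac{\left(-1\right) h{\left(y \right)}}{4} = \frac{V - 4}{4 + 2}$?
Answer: $-2013$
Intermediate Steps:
$V = 2$ ($V = 1 + 1 = 2$)
$h{\left(y \right)} = \frac{4}{3}$ ($h{\left(y \right)} = - 4 \frac{2 - 4}{4 + 2} = - 4 \left(- \frac{2}{6}\right) = - 4 \left(\left(-2\right) \frac{1}{6}\right) = \left(-4\right) \left(- \frac{1}{3}\right) = \frac{4}{3}$)
$11 \left(\left(\sqrt{19 + 102} + A{\left(h{\left(2 \right)},16 \right)}\right) - 187\right) = 11 \left(\left(\sqrt{19 + 102} - 7\right) - 187\right) = 11 \left(\left(\sqrt{121} - 7\right) - 187\right) = 11 \left(\left(11 - 7\right) - 187\right) = 11 \left(4 - 187\right) = 11 \left(-183\right) = -2013$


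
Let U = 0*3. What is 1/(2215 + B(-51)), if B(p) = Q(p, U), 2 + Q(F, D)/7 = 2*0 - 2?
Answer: 1/2187 ≈ 0.00045725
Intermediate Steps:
U = 0
Q(F, D) = -28 (Q(F, D) = -14 + 7*(2*0 - 2) = -14 + 7*(0 - 2) = -14 + 7*(-2) = -14 - 14 = -28)
B(p) = -28
1/(2215 + B(-51)) = 1/(2215 - 28) = 1/2187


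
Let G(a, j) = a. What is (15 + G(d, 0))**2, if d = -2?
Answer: 169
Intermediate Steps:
(15 + G(d, 0))**2 = (15 - 2)**2 = 13**2 = 169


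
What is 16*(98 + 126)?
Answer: 3584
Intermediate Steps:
16*(98 + 126) = 16*224 = 3584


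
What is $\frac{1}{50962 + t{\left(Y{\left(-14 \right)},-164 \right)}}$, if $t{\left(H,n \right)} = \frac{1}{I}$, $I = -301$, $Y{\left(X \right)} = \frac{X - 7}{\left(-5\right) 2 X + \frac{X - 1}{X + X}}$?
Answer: $\frac{301}{15339561} \approx 1.9622 \cdot 10^{-5}$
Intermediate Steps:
$Y{\left(X \right)} = \frac{-7 + X}{- 10 X + \frac{-1 + X}{2 X}}$
$t{\left(H,n \right)} = - \frac{1}{301}$ ($t{\left(H,n \right)} = \frac{1}{-301} = - \frac{1}{301}$)
$\frac{1}{50962 + t{\left(Y{\left(-14 \right)},-164 \right)}} = \frac{1}{50962 - \frac{1}{301}} = \frac{1}{\frac{15339561}{301}} = \frac{301}{15339561}$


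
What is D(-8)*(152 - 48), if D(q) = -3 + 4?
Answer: 104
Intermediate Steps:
D(q) = 1
D(-8)*(152 - 48) = 1*(152 - 48) = 1*104 = 104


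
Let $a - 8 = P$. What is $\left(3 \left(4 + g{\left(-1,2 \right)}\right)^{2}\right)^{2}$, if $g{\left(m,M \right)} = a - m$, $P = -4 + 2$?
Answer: $131769$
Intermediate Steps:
$P = -2$
$a = 6$ ($a = 8 - 2 = 6$)
$g{\left(m,M \right)} = 6 - m$
$\left(3 \left(4 + g{\left(-1,2 \right)}\right)^{2}\right)^{2} = \left(3 \left(4 + \left(6 - -1\right)\right)^{2}\right)^{2} = \left(3 \left(4 + \left(6 + 1\right)\right)^{2}\right)^{2} = \left(3 \left(4 + 7\right)^{2}\right)^{2} = \left(3 \cdot 11^{2}\right)^{2} = \left(3 \cdot 121\right)^{2} = 363^{2} = 131769$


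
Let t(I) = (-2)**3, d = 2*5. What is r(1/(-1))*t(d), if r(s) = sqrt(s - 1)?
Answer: -8*I*sqrt(2) ≈ -11.314*I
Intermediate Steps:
d = 10
t(I) = -8
r(s) = sqrt(-1 + s)
r(1/(-1))*t(d) = sqrt(-1 + 1/(-1))*(-8) = sqrt(-1 - 1)*(-8) = sqrt(-2)*(-8) = (I*sqrt(2))*(-8) = -8*I*sqrt(2)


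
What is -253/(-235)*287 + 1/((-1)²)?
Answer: 72846/235 ≈ 309.98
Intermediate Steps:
-253/(-235)*287 + 1/((-1)²) = -253*(-1/235)*287 + 1/1 = (253/235)*287 + 1 = 72611/235 + 1 = 72846/235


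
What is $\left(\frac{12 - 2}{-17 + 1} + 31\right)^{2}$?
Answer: $\frac{59049}{64} \approx 922.64$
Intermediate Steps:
$\left(\frac{12 - 2}{-17 + 1} + 31\right)^{2} = \left(\frac{12 + \left(-6 + 4\right)}{-16} + 31\right)^{2} = \left(\left(12 - 2\right) \left(- \frac{1}{16}\right) + 31\right)^{2} = \left(10 \left(- \frac{1}{16}\right) + 31\right)^{2} = \left(- \frac{5}{8} + 31\right)^{2} = \left(\frac{243}{8}\right)^{2} = \frac{59049}{64}$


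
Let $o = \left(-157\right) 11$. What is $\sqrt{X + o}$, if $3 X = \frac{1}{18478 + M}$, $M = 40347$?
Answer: $\frac{2 i \sqrt{537846958779}}{35295} \approx 41.557 i$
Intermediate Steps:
$o = -1727$
$X = \frac{1}{176475}$ ($X = \frac{1}{3 \left(18478 + 40347\right)} = \frac{1}{3 \cdot 58825} = \frac{1}{3} \cdot \frac{1}{58825} = \frac{1}{176475} \approx 5.6665 \cdot 10^{-6}$)
$\sqrt{X + o} = \sqrt{\frac{1}{176475} - 1727} = \sqrt{- \frac{304772324}{176475}} = \frac{2 i \sqrt{537846958779}}{35295}$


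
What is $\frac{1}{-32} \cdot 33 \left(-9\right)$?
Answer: $\frac{297}{32} \approx 9.2813$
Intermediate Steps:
$\frac{1}{-32} \cdot 33 \left(-9\right) = \left(- \frac{1}{32}\right) 33 \left(-9\right) = \left(- \frac{33}{32}\right) \left(-9\right) = \frac{297}{32}$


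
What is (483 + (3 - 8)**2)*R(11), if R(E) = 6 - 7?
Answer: -508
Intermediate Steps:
R(E) = -1
(483 + (3 - 8)**2)*R(11) = (483 + (3 - 8)**2)*(-1) = (483 + (-5)**2)*(-1) = (483 + 25)*(-1) = 508*(-1) = -508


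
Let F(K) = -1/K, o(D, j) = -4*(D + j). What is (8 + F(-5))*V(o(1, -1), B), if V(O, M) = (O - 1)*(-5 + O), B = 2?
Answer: 41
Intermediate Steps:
o(D, j) = -4*D - 4*j
V(O, M) = (-1 + O)*(-5 + O)
(8 + F(-5))*V(o(1, -1), B) = (8 - 1/(-5))*(5 + (-4*1 - 4*(-1))² - 6*(-4*1 - 4*(-1))) = (8 - 1*(-⅕))*(5 + (-4 + 4)² - 6*(-4 + 4)) = (8 + ⅕)*(5 + 0² - 6*0) = 41*(5 + 0 + 0)/5 = (41/5)*5 = 41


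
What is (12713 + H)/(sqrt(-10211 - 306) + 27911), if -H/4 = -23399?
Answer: 32606489/8560818 - 15187*I*sqrt(10517)/111290634 ≈ 3.8088 - 0.013995*I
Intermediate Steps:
H = 93596 (H = -4*(-23399) = 93596)
(12713 + H)/(sqrt(-10211 - 306) + 27911) = (12713 + 93596)/(sqrt(-10211 - 306) + 27911) = 106309/(sqrt(-10517) + 27911) = 106309/(I*sqrt(10517) + 27911) = 106309/(27911 + I*sqrt(10517))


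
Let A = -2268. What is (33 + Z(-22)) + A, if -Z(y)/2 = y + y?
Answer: -2147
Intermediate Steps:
Z(y) = -4*y (Z(y) = -2*(y + y) = -4*y)
(33 + Z(-22)) + A = (33 - 4*(-22)) - 2268 = (33 + 88) - 2268 = 121 - 2268 = -2147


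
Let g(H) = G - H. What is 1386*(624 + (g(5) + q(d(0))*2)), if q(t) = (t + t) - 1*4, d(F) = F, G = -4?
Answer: 841302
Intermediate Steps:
g(H) = -4 - H
q(t) = -4 + 2*t (q(t) = 2*t - 4 = -4 + 2*t)
1386*(624 + (g(5) + q(d(0))*2)) = 1386*(624 + ((-4 - 1*5) + (-4 + 2*0)*2)) = 1386*(624 + ((-4 - 5) + (-4 + 0)*2)) = 1386*(624 + (-9 - 4*2)) = 1386*(624 + (-9 - 8)) = 1386*(624 - 17) = 1386*607 = 841302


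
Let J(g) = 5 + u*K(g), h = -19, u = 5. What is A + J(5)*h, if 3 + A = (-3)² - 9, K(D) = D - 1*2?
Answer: -383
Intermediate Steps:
K(D) = -2 + D (K(D) = D - 2 = -2 + D)
J(g) = -5 + 5*g (J(g) = 5 + 5*(-2 + g) = 5 + (-10 + 5*g) = -5 + 5*g)
A = -3 (A = -3 + ((-3)² - 9) = -3 + (9 - 9) = -3 + 0 = -3)
A + J(5)*h = -3 + (-5 + 5*5)*(-19) = -3 + (-5 + 25)*(-19) = -3 + 20*(-19) = -3 - 380 = -383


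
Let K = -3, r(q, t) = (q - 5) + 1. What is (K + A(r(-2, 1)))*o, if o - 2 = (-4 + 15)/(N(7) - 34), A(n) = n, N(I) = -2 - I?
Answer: -675/43 ≈ -15.698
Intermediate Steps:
r(q, t) = -4 + q (r(q, t) = (-5 + q) + 1 = -4 + q)
o = 75/43 (o = 2 + (-4 + 15)/((-2 - 1*7) - 34) = 2 + 11/((-2 - 7) - 34) = 2 + 11/(-9 - 34) = 2 + 11/(-43) = 2 + 11*(-1/43) = 2 - 11/43 = 75/43 ≈ 1.7442)
(K + A(r(-2, 1)))*o = (-3 + (-4 - 2))*(75/43) = (-3 - 6)*(75/43) = -9*75/43 = -675/43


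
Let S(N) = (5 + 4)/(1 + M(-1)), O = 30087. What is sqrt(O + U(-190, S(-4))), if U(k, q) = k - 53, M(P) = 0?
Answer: 6*sqrt(829) ≈ 172.75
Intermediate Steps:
S(N) = 9 (S(N) = (5 + 4)/(1 + 0) = 9/1 = 9*1 = 9)
U(k, q) = -53 + k
sqrt(O + U(-190, S(-4))) = sqrt(30087 + (-53 - 190)) = sqrt(30087 - 243) = sqrt(29844) = 6*sqrt(829)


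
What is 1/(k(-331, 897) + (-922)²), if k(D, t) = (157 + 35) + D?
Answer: 1/849945 ≈ 1.1765e-6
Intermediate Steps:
k(D, t) = 192 + D
1/(k(-331, 897) + (-922)²) = 1/((192 - 331) + (-922)²) = 1/(-139 + 850084) = 1/849945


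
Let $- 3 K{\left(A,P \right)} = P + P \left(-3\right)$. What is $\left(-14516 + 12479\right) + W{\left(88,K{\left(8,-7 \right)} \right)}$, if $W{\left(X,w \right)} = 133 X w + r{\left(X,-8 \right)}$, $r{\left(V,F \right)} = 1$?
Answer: $- \frac{169964}{3} \approx -56655.0$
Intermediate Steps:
$K{\left(A,P \right)} = \frac{2 P}{3}$ ($K{\left(A,P \right)} = - \frac{P + P \left(-3\right)}{3} = - \frac{P - 3 P}{3} = - \frac{\left(-2\right) P}{3} = \frac{2 P}{3}$)
$W{\left(X,w \right)} = 1 + 133 X w$ ($W{\left(X,w \right)} = 133 X w + 1 = 1 + 133 X w$)
$\left(-14516 + 12479\right) + W{\left(88,K{\left(8,-7 \right)} \right)} = \left(-14516 + 12479\right) + \left(1 + 133 \cdot 88 \cdot \frac{2}{3} \left(-7\right)\right) = -2037 + \left(1 + 133 \cdot 88 \left(- \frac{14}{3}\right)\right) = -2037 + \left(1 - \frac{163856}{3}\right) = -2037 - \frac{163853}{3} = - \frac{169964}{3}$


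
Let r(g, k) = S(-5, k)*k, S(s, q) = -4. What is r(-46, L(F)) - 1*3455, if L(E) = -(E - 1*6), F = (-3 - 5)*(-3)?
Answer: -3383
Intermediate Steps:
F = 24 (F = -8*(-3) = 24)
L(E) = 6 - E (L(E) = -(E - 6) = -(-6 + E) = 6 - E)
r(g, k) = -4*k
r(-46, L(F)) - 1*3455 = -4*(6 - 1*24) - 1*3455 = -4*(6 - 24) - 3455 = -4*(-18) - 3455 = 72 - 3455 = -3383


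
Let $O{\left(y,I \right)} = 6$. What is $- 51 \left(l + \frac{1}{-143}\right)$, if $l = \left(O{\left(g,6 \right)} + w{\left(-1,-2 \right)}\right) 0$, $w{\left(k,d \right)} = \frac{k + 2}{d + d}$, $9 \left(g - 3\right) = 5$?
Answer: $\frac{51}{143} \approx 0.35664$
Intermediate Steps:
$g = \frac{32}{9}$ ($g = 3 + \frac{1}{9} \cdot 5 = 3 + \frac{5}{9} = \frac{32}{9} \approx 3.5556$)
$w{\left(k,d \right)} = \frac{2 + k}{2 d}$
$l = 0$ ($l = \left(6 + \frac{2 - 1}{2 \left(-2\right)}\right) 0 = \left(6 + \frac{1}{2} \left(- \frac{1}{2}\right) 1\right) 0 = \left(6 - \frac{1}{4}\right) 0 = \frac{23}{4} \cdot 0 = 0$)
$- 51 \left(l + \frac{1}{-143}\right) = - 51 \left(0 + \frac{1}{-143}\right) = - 51 \left(0 - \frac{1}{143}\right) = \left(-51\right) \left(- \frac{1}{143}\right) = \frac{51}{143}$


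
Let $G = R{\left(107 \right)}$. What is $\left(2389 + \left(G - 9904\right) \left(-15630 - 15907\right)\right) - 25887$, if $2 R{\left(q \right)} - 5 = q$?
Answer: $310552878$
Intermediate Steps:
$R{\left(q \right)} = \frac{5}{2} + \frac{q}{2}$
$G = 56$ ($G = \frac{5}{2} + \frac{1}{2} \cdot 107 = \frac{5}{2} + \frac{107}{2} = 56$)
$\left(2389 + \left(G - 9904\right) \left(-15630 - 15907\right)\right) - 25887 = \left(2389 + \left(56 - 9904\right) \left(-15630 - 15907\right)\right) - 25887 = \left(2389 - -310576376\right) - 25887 = \left(2389 + 310576376\right) - 25887 = 310578765 - 25887 = 310552878$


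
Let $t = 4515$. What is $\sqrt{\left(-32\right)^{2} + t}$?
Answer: $\sqrt{5539} \approx 74.424$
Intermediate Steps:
$\sqrt{\left(-32\right)^{2} + t} = \sqrt{\left(-32\right)^{2} + 4515} = \sqrt{1024 + 4515} = \sqrt{5539}$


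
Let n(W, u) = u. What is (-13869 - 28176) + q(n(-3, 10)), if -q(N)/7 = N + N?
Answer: -42185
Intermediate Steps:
q(N) = -14*N (q(N) = -7*(N + N) = -14*N)
(-13869 - 28176) + q(n(-3, 10)) = (-13869 - 28176) - 14*10 = -42045 - 140 = -42185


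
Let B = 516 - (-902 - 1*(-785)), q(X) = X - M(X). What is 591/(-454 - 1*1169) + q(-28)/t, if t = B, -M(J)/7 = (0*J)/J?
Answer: -139849/342453 ≈ -0.40837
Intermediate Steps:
M(J) = 0 (M(J) = -7*0*J/J = -0/J = -7*0 = 0)
q(X) = X (q(X) = X - 1*0 = X + 0 = X)
B = 633 (B = 516 - (-902 + 785) = 516 - 1*(-117) = 516 + 117 = 633)
t = 633
591/(-454 - 1*1169) + q(-28)/t = 591/(-454 - 1*1169) - 28/633 = 591/(-454 - 1169) - 28*1/633 = 591/(-1623) - 28/633 = 591*(-1/1623) - 28/633 = -197/541 - 28/633 = -139849/342453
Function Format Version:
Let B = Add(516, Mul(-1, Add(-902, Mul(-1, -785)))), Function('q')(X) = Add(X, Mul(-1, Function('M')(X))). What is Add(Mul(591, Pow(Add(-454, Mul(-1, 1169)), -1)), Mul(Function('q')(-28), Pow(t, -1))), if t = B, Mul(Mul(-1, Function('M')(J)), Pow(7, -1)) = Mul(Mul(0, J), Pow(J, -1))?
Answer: Rational(-139849, 342453) ≈ -0.40837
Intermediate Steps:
Function('M')(J) = 0 (Function('M')(J) = Mul(-7, Mul(Mul(0, J), Pow(J, -1))) = Mul(-7, Mul(0, Pow(J, -1))) = Mul(-7, 0) = 0)
Function('q')(X) = X (Function('q')(X) = Add(X, Mul(-1, 0)) = Add(X, 0) = X)
B = 633 (B = Add(516, Mul(-1, Add(-902, 785))) = Add(516, Mul(-1, -117)) = Add(516, 117) = 633)
t = 633
Add(Mul(591, Pow(Add(-454, Mul(-1, 1169)), -1)), Mul(Function('q')(-28), Pow(t, -1))) = Add(Mul(591, Pow(Add(-454, Mul(-1, 1169)), -1)), Mul(-28, Pow(633, -1))) = Add(Mul(591, Pow(Add(-454, -1169), -1)), Mul(-28, Rational(1, 633))) = Add(Mul(591, Pow(-1623, -1)), Rational(-28, 633)) = Add(Mul(591, Rational(-1, 1623)), Rational(-28, 633)) = Add(Rational(-197, 541), Rational(-28, 633)) = Rational(-139849, 342453)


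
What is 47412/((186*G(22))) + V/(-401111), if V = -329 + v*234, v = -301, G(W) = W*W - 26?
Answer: 2087136098/2847486989 ≈ 0.73298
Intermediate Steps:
G(W) = -26 + W² (G(W) = W² - 26 = -26 + W²)
V = -70763 (V = -329 - 301*234 = -329 - 70434 = -70763)
47412/((186*G(22))) + V/(-401111) = 47412/((186*(-26 + 22²))) - 70763/(-401111) = 47412/((186*(-26 + 484))) - 70763*(-1/401111) = 47412/((186*458)) + 70763/401111 = 47412/85188 + 70763/401111 = 47412*(1/85188) + 70763/401111 = 3951/7099 + 70763/401111 = 2087136098/2847486989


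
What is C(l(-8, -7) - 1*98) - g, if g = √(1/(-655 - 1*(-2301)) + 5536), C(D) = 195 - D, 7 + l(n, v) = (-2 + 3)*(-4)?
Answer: 304 - 9*√185170062/1646 ≈ 229.60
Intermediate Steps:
l(n, v) = -11 (l(n, v) = -7 + (-2 + 3)*(-4) = -7 + 1*(-4) = -7 - 4 = -11)
g = 9*√185170062/1646 (g = √(1/(-655 + 2301) + 5536) = √(1/1646 + 5536) = √(9112257/1646) = 9*√185170062/1646 ≈ 74.404)
C(l(-8, -7) - 1*98) - g = (195 - (-11 - 1*98)) - 9*√185170062/1646 = (195 - (-11 - 98)) - 9*√185170062/1646 = (195 - 1*(-109)) - 9*√185170062/1646 = (195 + 109) - 9*√185170062/1646 = 304 - 9*√185170062/1646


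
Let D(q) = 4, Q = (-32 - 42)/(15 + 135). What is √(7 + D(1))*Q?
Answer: -37*√11/75 ≈ -1.6362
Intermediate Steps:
Q = -37/75 (Q = -74/150 = -74*1/150 = -37/75 ≈ -0.49333)
√(7 + D(1))*Q = √(7 + 4)*(-37/75) = √11*(-37/75) = -37*√11/75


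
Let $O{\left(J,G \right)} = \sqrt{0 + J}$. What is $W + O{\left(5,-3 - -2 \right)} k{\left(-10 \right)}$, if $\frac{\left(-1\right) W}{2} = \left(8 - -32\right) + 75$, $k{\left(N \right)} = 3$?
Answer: $-230 + 3 \sqrt{5} \approx -223.29$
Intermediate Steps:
$O{\left(J,G \right)} = \sqrt{J}$
$W = -230$ ($W = - 2 \left(\left(8 - -32\right) + 75\right) = - 2 \left(\left(8 + 32\right) + 75\right) = - 2 \left(40 + 75\right) = \left(-2\right) 115 = -230$)
$W + O{\left(5,-3 - -2 \right)} k{\left(-10 \right)} = -230 + \sqrt{5} \cdot 3 = -230 + 3 \sqrt{5}$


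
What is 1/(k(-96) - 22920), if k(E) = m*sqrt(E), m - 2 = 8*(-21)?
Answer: I/(8*(-2865*I + 83*sqrt(6))) ≈ -4.3411e-5 + 3.0806e-6*I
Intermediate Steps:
m = -166 (m = 2 + 8*(-21) = 2 - 168 = -166)
k(E) = -166*sqrt(E)
1/(k(-96) - 22920) = 1/(-664*I*sqrt(6) - 22920) = 1/(-22920 - 664*I*sqrt(6))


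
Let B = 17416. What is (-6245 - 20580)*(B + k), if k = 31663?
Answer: -1316544175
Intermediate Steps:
(-6245 - 20580)*(B + k) = (-6245 - 20580)*(17416 + 31663) = -26825*49079 = -1316544175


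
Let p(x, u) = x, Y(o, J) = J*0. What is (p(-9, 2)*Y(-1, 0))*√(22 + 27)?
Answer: 0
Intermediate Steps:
Y(o, J) = 0
(p(-9, 2)*Y(-1, 0))*√(22 + 27) = (-9*0)*√(22 + 27) = 0*√49 = 0*7 = 0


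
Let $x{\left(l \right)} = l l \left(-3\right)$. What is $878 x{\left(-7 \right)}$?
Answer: $-129066$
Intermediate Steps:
$x{\left(l \right)} = - 3 l^{2}$ ($x{\left(l \right)} = l^{2} \left(-3\right) = - 3 l^{2}$)
$878 x{\left(-7 \right)} = 878 \left(- 3 \left(-7\right)^{2}\right) = 878 \left(\left(-3\right) 49\right) = 878 \left(-147\right) = -129066$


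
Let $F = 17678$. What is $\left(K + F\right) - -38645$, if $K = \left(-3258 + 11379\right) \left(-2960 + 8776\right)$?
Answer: $47288059$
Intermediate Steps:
$K = 47231736$ ($K = 8121 \cdot 5816 = 47231736$)
$\left(K + F\right) - -38645 = \left(47231736 + 17678\right) - -38645 = 47249414 + 38645 = 47288059$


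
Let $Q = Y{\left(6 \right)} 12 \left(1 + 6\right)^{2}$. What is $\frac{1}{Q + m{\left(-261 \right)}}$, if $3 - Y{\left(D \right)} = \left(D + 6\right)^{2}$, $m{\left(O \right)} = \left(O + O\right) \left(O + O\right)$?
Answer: $\frac{1}{189576} \approx 5.2749 \cdot 10^{-6}$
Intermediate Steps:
$m{\left(O \right)} = 4 O^{2}$ ($m{\left(O \right)} = 2 O 2 O = 4 O^{2}$)
$Y{\left(D \right)} = 3 - \left(6 + D\right)^{2}$ ($Y{\left(D \right)} = 3 - \left(D + 6\right)^{2} = 3 - \left(6 + D\right)^{2}$)
$Q = -82908$ ($Q = \left(3 - \left(6 + 6\right)^{2}\right) 12 \left(1 + 6\right)^{2} = \left(3 - 12^{2}\right) 12 \cdot 7^{2} = \left(3 - 144\right) 12 \cdot 49 = \left(-141\right) 12 \cdot 49 = \left(-1692\right) 49 = -82908$)
$\frac{1}{Q + m{\left(-261 \right)}} = \frac{1}{-82908 + 4 \left(-261\right)^{2}} = \frac{1}{-82908 + 4 \cdot 68121} = \frac{1}{-82908 + 272484} = \frac{1}{189576}$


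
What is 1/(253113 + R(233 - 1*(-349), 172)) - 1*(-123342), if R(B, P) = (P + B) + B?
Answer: 31384248559/254449 ≈ 1.2334e+5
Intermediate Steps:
R(B, P) = P + 2*B (R(B, P) = (B + P) + B = P + 2*B)
1/(253113 + R(233 - 1*(-349), 172)) - 1*(-123342) = 1/(253113 + (172 + 2*(233 - 1*(-349)))) - 1*(-123342) = 1/(253113 + (172 + 2*(233 + 349))) + 123342 = 1/(253113 + (172 + 2*582)) + 123342 = 1/(253113 + (172 + 1164)) + 123342 = 1/(253113 + 1336) + 123342 = 1/254449 + 123342 = 31384248559/254449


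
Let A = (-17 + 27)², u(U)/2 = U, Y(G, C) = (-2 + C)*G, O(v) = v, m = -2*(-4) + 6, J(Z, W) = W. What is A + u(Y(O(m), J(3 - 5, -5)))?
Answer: -96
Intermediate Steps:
m = 14 (m = 8 + 6 = 14)
Y(G, C) = G*(-2 + C)
u(U) = 2*U
A = 100 (A = 10² = 100)
A + u(Y(O(m), J(3 - 5, -5))) = 100 + 2*(14*(-2 - 5)) = 100 + 2*(14*(-7)) = 100 + 2*(-98) = 100 - 196 = -96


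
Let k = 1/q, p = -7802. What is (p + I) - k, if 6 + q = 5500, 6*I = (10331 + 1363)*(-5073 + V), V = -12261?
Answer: -185651973393/5494 ≈ -3.3792e+7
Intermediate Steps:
I = -33783966 (I = ((10331 + 1363)*(-5073 - 12261))/6 = (11694*(-17334))/6 = (⅙)*(-202703796) = -33783966)
q = 5494 (q = -6 + 5500 = 5494)
k = 1/5494 ≈ 0.00018202
(p + I) - k = (-7802 - 33783966) - 1*1/5494 = -33791768 - 1/5494 = -185651973393/5494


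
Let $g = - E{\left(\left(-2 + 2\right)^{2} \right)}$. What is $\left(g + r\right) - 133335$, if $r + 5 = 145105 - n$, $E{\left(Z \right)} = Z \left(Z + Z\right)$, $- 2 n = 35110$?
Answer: $29320$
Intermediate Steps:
$n = -17555$ ($n = \left(- \frac{1}{2}\right) 35110 = -17555$)
$E{\left(Z \right)} = 2 Z^{2}$ ($E{\left(Z \right)} = Z 2 Z = 2 Z^{2}$)
$r = 162655$ ($r = -5 + \left(145105 - -17555\right) = -5 + \left(145105 + 17555\right) = -5 + 162660 = 162655$)
$g = 0$ ($g = - 2 \left(\left(-2 + 2\right)^{2}\right)^{2} = - 2 \left(0^{2}\right)^{2} = - 2 \cdot 0^{2} = - 2 \cdot 0 = \left(-1\right) 0 = 0$)
$\left(g + r\right) - 133335 = \left(0 + 162655\right) - 133335 = 162655 - 133335 = 29320$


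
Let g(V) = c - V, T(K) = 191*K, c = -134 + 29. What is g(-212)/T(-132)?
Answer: -107/25212 ≈ -0.0042440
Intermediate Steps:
c = -105
g(V) = -105 - V
g(-212)/T(-132) = (-105 - 1*(-212))/((191*(-132))) = (-105 + 212)/(-25212) = 107*(-1/25212) = -107/25212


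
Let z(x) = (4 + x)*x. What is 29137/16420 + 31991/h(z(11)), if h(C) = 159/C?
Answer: 28892616361/870260 ≈ 33200.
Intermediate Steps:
z(x) = x*(4 + x)
29137/16420 + 31991/h(z(11)) = 29137/16420 + 31991/((159/((11*(4 + 11))))) = 29137*(1/16420) + 31991/((159/((11*15)))) = 29137/16420 + 31991/((159/165)) = 29137/16420 + 31991/((159*(1/165))) = 29137/16420 + 31991/(53/55) = 29137/16420 + 31991*(55/53) = 29137/16420 + 1759505/53 = 28892616361/870260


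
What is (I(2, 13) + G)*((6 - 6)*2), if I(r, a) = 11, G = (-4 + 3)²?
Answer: 0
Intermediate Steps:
G = 1 (G = (-1)² = 1)
(I(2, 13) + G)*((6 - 6)*2) = (11 + 1)*((6 - 6)*2) = 12*(0*2) = 12*0 = 0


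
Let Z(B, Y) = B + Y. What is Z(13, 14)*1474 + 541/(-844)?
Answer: 33588971/844 ≈ 39797.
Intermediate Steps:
Z(13, 14)*1474 + 541/(-844) = (13 + 14)*1474 + 541/(-844) = 27*1474 + 541*(-1/844) = 39798 - 541/844 = 33588971/844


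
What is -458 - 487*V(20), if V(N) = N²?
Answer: -195258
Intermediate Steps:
-458 - 487*V(20) = -458 - 487*20² = -458 - 487*400 = -458 - 194800 = -195258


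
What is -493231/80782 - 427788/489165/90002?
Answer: -3619156315100741/592749077359010 ≈ -6.1057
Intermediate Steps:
-493231/80782 - 427788/489165/90002 = -493231*1/80782 - 427788*1/489165*(1/90002) = -493231/80782 - 142596/163055*1/90002 = -493231/80782 - 71298/7337638055 = -3619156315100741/592749077359010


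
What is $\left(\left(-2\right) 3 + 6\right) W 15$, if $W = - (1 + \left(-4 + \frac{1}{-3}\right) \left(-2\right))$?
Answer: $0$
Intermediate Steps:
$W = - \frac{29}{3}$ ($W = - (1 + \left(-4 - \frac{1}{3}\right) \left(-2\right)) = - (1 - - \frac{26}{3}) = - (1 + \frac{26}{3}) = \left(-1\right) \frac{29}{3} = - \frac{29}{3} \approx -9.6667$)
$\left(\left(-2\right) 3 + 6\right) W 15 = \left(\left(-2\right) 3 + 6\right) \left(- \frac{29}{3}\right) 15 = \left(-6 + 6\right) \left(- \frac{29}{3}\right) 15 = 0 \left(- \frac{29}{3}\right) 15 = 0 \cdot 15 = 0$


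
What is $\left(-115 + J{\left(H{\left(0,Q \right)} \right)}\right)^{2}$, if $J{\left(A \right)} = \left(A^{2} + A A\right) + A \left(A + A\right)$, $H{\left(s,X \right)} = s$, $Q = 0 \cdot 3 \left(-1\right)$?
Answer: $13225$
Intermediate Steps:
$Q = 0$ ($Q = 0 \left(-1\right) = 0$)
$J{\left(A \right)} = 4 A^{2}$ ($J{\left(A \right)} = \left(A^{2} + A^{2}\right) + A 2 A = 2 A^{2} + 2 A^{2} = 4 A^{2}$)
$\left(-115 + J{\left(H{\left(0,Q \right)} \right)}\right)^{2} = \left(-115 + 4 \cdot 0^{2}\right)^{2} = \left(-115 + 4 \cdot 0\right)^{2} = \left(-115 + 0\right)^{2} = \left(-115\right)^{2} = 13225$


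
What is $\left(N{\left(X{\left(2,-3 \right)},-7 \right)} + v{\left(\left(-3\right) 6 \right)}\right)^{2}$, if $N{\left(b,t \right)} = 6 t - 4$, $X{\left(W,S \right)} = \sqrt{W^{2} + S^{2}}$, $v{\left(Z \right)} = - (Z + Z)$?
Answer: $100$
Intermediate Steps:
$v{\left(Z \right)} = - 2 Z$
$X{\left(W,S \right)} = \sqrt{S^{2} + W^{2}}$
$N{\left(b,t \right)} = -4 + 6 t$
$\left(N{\left(X{\left(2,-3 \right)},-7 \right)} + v{\left(\left(-3\right) 6 \right)}\right)^{2} = \left(\left(-4 + 6 \left(-7\right)\right) - 2 \left(\left(-3\right) 6\right)\right)^{2} = \left(\left(-4 - 42\right) - -36\right)^{2} = \left(-46 + 36\right)^{2} = \left(-10\right)^{2} = 100$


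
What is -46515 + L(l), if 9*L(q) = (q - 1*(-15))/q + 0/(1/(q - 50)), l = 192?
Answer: -8930857/192 ≈ -46515.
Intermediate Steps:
L(q) = (15 + q)/(9*q) (L(q) = ((q - 1*(-15))/q + 0/(1/(q - 50)))/9 = ((q + 15)/q + 0/(1/(-50 + q)))/9 = ((15 + q)/q + 0*(-50 + q))/9 = ((15 + q)/q + 0)/9 = ((15 + q)/q)/9 = (15 + q)/(9*q))
-46515 + L(l) = -46515 + (⅑)*(15 + 192)/192 = -46515 + (⅑)*(1/192)*207 = -46515 + 23/192 = -8930857/192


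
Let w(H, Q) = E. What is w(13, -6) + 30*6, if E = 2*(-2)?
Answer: 176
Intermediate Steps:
E = -4
w(H, Q) = -4
w(13, -6) + 30*6 = -4 + 30*6 = -4 + 180 = 176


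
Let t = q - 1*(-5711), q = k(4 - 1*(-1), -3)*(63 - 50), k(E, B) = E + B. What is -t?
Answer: -5737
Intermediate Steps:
k(E, B) = B + E
q = 26 (q = (-3 + (4 - 1*(-1)))*(63 - 50) = (-3 + (4 + 1))*13 = (-3 + 5)*13 = 2*13 = 26)
t = 5737 (t = 26 - 1*(-5711) = 26 + 5711 = 5737)
-t = -1*5737 = -5737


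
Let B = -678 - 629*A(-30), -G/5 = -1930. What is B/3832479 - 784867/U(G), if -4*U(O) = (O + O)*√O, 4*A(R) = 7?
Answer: -7115/15329916 + 784867*√386/9312250 ≈ 1.6554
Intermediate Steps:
G = 9650 (G = -5*(-1930) = 9650)
A(R) = 7/4 (A(R) = (¼)*7 = 7/4)
U(O) = -O^(3/2)/2 (U(O) = -(O + O)*√O/4 = -2*O*√O/4 = -O^(3/2)/2)
B = -7115/4 (B = -678 - 629*7/4 = -678 - 4403/4 = -7115/4 ≈ -1778.8)
B/3832479 - 784867/U(G) = -7115/4/3832479 - 784867*(-√386/9312250) = -7115/4*1/3832479 - 784867*(-√386/9312250) = -7115/15329916 - 784867*(-√386/9312250) = -7115/15329916 - (-784867)*√386/9312250 = -7115/15329916 + 784867*√386/9312250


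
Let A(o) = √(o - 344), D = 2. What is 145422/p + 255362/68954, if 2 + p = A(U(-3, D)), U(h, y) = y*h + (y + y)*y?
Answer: (-5013458932*I + 383043*√38)/(34477*(2*I + 3*√38)) ≈ -836.89 - 7772.6*I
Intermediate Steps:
U(h, y) = 2*y² + h*y (U(h, y) = h*y + (2*y)*y = h*y + 2*y² = 2*y² + h*y)
A(o) = √(-344 + o)
p = -2 + 3*I*√38 (p = -2 + √(-344 + 2*(-3 + 2*2)) = -2 + √(-344 + 2*(-3 + 4)) = -2 + √(-344 + 2*1) = -2 + √(-344 + 2) = -2 + √(-342) = -2 + 3*I*√38 ≈ -2.0 + 18.493*I)
145422/p + 255362/68954 = 145422/(-2 + 3*I*√38) + 255362/68954 = 145422/(-2 + 3*I*√38) + 255362*(1/68954) = 145422/(-2 + 3*I*√38) + 127681/34477 = 127681/34477 + 145422/(-2 + 3*I*√38)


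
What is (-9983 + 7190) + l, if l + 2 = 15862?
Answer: 13067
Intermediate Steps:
l = 15860 (l = -2 + 15862 = 15860)
(-9983 + 7190) + l = (-9983 + 7190) + 15860 = -2793 + 15860 = 13067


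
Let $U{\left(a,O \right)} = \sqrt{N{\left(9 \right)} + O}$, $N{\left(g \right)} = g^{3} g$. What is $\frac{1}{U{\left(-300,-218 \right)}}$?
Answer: $\frac{\sqrt{6343}}{6343} \approx 0.012556$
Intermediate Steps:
$N{\left(g \right)} = g^{4}$
$U{\left(a,O \right)} = \sqrt{6561 + O}$ ($U{\left(a,O \right)} = \sqrt{9^{4} + O} = \sqrt{6561 + O}$)
$\frac{1}{U{\left(-300,-218 \right)}} = \frac{1}{\sqrt{6561 - 218}} = \frac{1}{\sqrt{6343}} = \frac{\sqrt{6343}}{6343}$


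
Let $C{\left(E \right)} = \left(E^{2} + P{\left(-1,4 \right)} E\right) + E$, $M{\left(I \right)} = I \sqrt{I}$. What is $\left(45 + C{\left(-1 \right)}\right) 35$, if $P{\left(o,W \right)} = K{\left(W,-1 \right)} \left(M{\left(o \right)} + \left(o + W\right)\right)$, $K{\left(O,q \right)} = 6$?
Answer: $945 + 210 i \approx 945.0 + 210.0 i$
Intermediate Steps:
$M{\left(I \right)} = I^{\frac{3}{2}}$
$P{\left(o,W \right)} = 6 W + 6 o + 6 o^{\frac{3}{2}}$ ($P{\left(o,W \right)} = 6 \left(o^{\frac{3}{2}} + \left(o + W\right)\right) = 6 \left(o^{\frac{3}{2}} + \left(W + o\right)\right) = 6 \left(W + o + o^{\frac{3}{2}}\right) = 6 W + 6 o + 6 o^{\frac{3}{2}}$)
$C{\left(E \right)} = E + E^{2} + E \left(18 - 6 i\right)$ ($C{\left(E \right)} = \left(E^{2} + \left(6 \cdot 4 + 6 \left(-1\right) + 6 \left(-1\right)^{\frac{3}{2}}\right) E\right) + E = \left(E^{2} + \left(24 - 6 + 6 \left(- i\right)\right) E\right) + E = \left(E^{2} + \left(24 - 6 - 6 i\right) E\right) + E = \left(E^{2} + \left(18 - 6 i\right) E\right) + E = \left(E^{2} + E \left(18 - 6 i\right)\right) + E = E + E^{2} + E \left(18 - 6 i\right)$)
$\left(45 + C{\left(-1 \right)}\right) 35 = \left(45 - \left(19 - 1 - 6 i\right)\right) 35 = \left(45 - \left(18 - 6 i\right)\right) 35 = \left(27 + 6 i\right) 35 = 945 + 210 i$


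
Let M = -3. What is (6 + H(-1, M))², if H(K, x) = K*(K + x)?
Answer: 100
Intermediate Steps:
(6 + H(-1, M))² = (6 - (-1 - 3))² = (6 - 1*(-4))² = (6 + 4)² = 10² = 100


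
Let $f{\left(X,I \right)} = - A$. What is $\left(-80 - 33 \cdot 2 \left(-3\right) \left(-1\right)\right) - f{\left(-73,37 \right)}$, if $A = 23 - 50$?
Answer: $-305$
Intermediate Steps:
$A = -27$ ($A = 23 - 50 = -27$)
$f{\left(X,I \right)} = 27$ ($f{\left(X,I \right)} = \left(-1\right) \left(-27\right) = 27$)
$\left(-80 - 33 \cdot 2 \left(-3\right) \left(-1\right)\right) - f{\left(-73,37 \right)} = \left(-80 - 33 \cdot 2 \left(-3\right) \left(-1\right)\right) - 27 = \left(-80 - 33 \left(\left(-6\right) \left(-1\right)\right)\right) - 27 = \left(-80 - 198\right) - 27 = -278 - 27 = -305$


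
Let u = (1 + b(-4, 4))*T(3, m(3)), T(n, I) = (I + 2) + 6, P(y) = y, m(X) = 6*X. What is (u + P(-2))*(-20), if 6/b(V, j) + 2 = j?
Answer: -2040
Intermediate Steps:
b(V, j) = 6/(-2 + j)
T(n, I) = 8 + I (T(n, I) = (2 + I) + 6 = 8 + I)
u = 104 (u = (1 + 6/(-2 + 4))*(8 + 6*3) = (1 + 6/2)*(8 + 18) = (1 + 6*(½))*26 = (1 + 3)*26 = 4*26 = 104)
(u + P(-2))*(-20) = (104 - 2)*(-20) = 102*(-20) = -2040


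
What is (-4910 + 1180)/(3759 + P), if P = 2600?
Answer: -3730/6359 ≈ -0.58657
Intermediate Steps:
(-4910 + 1180)/(3759 + P) = (-4910 + 1180)/(3759 + 2600) = -3730/6359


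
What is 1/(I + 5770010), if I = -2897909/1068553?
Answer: 1068553/6165558597621 ≈ 1.7331e-7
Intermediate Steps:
I = -2897909/1068553 (I = -2897909*1/1068553 = -2897909/1068553 ≈ -2.7120)
1/(I + 5770010) = 1/(-2897909/1068553 + 5770010) = 1/(6165558597621/1068553) = 1068553/6165558597621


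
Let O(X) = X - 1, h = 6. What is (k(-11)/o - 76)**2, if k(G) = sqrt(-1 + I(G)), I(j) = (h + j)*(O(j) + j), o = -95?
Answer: (7220 + sqrt(114))**2/9025 ≈ 5793.1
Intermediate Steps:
O(X) = -1 + X
I(j) = (-1 + 2*j)*(6 + j) (I(j) = (6 + j)*((-1 + j) + j) = (6 + j)*(-1 + 2*j) = (-1 + 2*j)*(6 + j))
k(G) = sqrt(-7 + 2*G**2 + 11*G) (k(G) = sqrt(-1 + (-6 + 2*G**2 + 11*G)) = sqrt(-7 + 2*G**2 + 11*G))
(k(-11)/o - 76)**2 = (sqrt(-7 + 2*(-11)**2 + 11*(-11))/(-95) - 76)**2 = (sqrt(-7 + 2*121 - 121)*(-1/95) - 76)**2 = (sqrt(-7 + 242 - 121)*(-1/95) - 76)**2 = (sqrt(114)*(-1/95) - 76)**2 = (-sqrt(114)/95 - 76)**2 = (-76 - sqrt(114)/95)**2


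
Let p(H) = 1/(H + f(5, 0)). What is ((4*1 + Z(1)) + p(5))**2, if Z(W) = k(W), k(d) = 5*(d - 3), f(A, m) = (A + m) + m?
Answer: 3481/100 ≈ 34.810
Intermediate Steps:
f(A, m) = A + 2*m
k(d) = -15 + 5*d (k(d) = 5*(-3 + d) = -15 + 5*d)
Z(W) = -15 + 5*W
p(H) = 1/(5 + H) (p(H) = 1/(H + (5 + 2*0)) = 1/(H + (5 + 0)) = 1/(H + 5) = 1/(5 + H))
((4*1 + Z(1)) + p(5))**2 = ((4*1 + (-15 + 5*1)) + 1/(5 + 5))**2 = ((4 + (-15 + 5)) + 1/10)**2 = ((4 - 10) + 1/10)**2 = (-6 + 1/10)**2 = (-59/10)**2 = 3481/100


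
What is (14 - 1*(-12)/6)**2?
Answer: 256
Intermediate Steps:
(14 - 1*(-12)/6)**2 = (14 + 12*(1/6))**2 = (14 + 2)**2 = 16**2 = 256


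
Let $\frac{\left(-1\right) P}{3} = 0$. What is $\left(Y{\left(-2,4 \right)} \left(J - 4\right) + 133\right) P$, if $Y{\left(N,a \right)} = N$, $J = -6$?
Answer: $0$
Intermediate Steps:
$P = 0$ ($P = \left(-3\right) 0 = 0$)
$\left(Y{\left(-2,4 \right)} \left(J - 4\right) + 133\right) P = \left(- 2 \left(-6 - 4\right) + 133\right) 0 = \left(\left(-2\right) \left(-10\right) + 133\right) 0 = \left(20 + 133\right) 0 = 153 \cdot 0 = 0$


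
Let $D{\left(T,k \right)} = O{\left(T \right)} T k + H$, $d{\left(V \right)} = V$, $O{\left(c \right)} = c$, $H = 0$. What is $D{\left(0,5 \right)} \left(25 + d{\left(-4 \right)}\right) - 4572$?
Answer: $-4572$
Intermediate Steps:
$D{\left(T,k \right)} = k T^{2}$ ($D{\left(T,k \right)} = T T k + 0 = T^{2} k + 0 = k T^{2} + 0 = k T^{2}$)
$D{\left(0,5 \right)} \left(25 + d{\left(-4 \right)}\right) - 4572 = 5 \cdot 0^{2} \left(25 - 4\right) - 4572 = 5 \cdot 0 \cdot 21 - 4572 = 0 \cdot 21 - 4572 = 0 - 4572 = -4572$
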